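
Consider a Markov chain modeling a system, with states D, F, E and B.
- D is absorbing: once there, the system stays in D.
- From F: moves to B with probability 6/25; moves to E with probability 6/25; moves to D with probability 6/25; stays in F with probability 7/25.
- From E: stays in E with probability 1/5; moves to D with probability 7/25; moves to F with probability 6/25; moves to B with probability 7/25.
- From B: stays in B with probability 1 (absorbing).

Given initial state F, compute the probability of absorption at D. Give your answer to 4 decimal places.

Let h(s) be the probability of absorption at D starting from transient state s. Then h(D) = 1 and h(B) = 0. By first-step analysis:
h(F) = 0.24·1 + 0.28·h(F) + 0.24·h(E) + 0.24·0
h(E) = 0.28·1 + 0.24·h(F) + 0.2·h(E) + 0.28·0
Solving: h(F) = 0.5000, h(E) = 0.5000.
Starting from F, the probability is 0.5000.

0.5000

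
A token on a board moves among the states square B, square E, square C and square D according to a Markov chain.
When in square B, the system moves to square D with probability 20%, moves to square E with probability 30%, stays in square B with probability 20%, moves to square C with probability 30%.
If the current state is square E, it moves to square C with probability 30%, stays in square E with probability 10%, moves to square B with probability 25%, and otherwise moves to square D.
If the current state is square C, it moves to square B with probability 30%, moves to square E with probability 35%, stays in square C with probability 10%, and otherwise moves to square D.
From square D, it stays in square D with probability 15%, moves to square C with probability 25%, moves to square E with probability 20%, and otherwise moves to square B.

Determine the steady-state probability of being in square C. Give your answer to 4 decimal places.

Let the stationary distribution be π with π = πP and π_1 + π_2 + π_3 + π_4 = 1.
π_1 = 0.2·π_1 + 0.25·π_2 + 0.3·π_3 + 0.4·π_4
π_2 = 0.3·π_1 + 0.1·π_2 + 0.35·π_3 + 0.2·π_4
π_3 = 0.3·π_1 + 0.3·π_2 + 0.1·π_3 + 0.25·π_4
Solving with the normalization constraint gives π = (0.2833, 0.2403, 0.2402, 0.2362).
So the stationary probability of square C is 0.2402.

0.2402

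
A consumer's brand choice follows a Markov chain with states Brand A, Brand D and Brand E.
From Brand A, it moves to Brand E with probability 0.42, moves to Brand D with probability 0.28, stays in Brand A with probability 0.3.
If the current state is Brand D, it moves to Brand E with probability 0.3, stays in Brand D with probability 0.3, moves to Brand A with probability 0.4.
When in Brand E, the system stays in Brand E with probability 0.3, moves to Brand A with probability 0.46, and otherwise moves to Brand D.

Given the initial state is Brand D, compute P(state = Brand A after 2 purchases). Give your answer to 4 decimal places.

Sum over the intermediate state after 1 purchase:
P = P(Brand D→Brand A)·P(Brand A→Brand A) + P(Brand D→Brand D)·P(Brand D→Brand A) + P(Brand D→Brand E)·P(Brand E→Brand A)
  = 0.4×0.3 + 0.3×0.4 + 0.3×0.46
  = 0.1200 + 0.1200 + 0.1380 = 0.3780

0.3780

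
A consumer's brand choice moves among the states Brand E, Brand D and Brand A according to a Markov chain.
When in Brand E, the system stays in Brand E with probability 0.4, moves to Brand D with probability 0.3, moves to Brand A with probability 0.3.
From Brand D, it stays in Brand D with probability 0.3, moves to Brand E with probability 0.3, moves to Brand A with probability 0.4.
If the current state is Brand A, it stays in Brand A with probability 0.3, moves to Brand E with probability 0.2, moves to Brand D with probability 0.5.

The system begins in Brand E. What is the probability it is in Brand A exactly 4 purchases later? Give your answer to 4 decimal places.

0.3366

Propagate the distribution vector 4 purchases from Brand E.
After 0 purchases: (1.0000, 0.0000, 0.0000)
After 1 purchase: (0.4000, 0.3000, 0.3000)
After 2 purchases: (0.3100, 0.3600, 0.3300)
After 3 purchases: (0.2980, 0.3660, 0.3360)
After 4 purchases: (0.2962, 0.3672, 0.3366)
P(in Brand A after 4 purchases) = 0.3366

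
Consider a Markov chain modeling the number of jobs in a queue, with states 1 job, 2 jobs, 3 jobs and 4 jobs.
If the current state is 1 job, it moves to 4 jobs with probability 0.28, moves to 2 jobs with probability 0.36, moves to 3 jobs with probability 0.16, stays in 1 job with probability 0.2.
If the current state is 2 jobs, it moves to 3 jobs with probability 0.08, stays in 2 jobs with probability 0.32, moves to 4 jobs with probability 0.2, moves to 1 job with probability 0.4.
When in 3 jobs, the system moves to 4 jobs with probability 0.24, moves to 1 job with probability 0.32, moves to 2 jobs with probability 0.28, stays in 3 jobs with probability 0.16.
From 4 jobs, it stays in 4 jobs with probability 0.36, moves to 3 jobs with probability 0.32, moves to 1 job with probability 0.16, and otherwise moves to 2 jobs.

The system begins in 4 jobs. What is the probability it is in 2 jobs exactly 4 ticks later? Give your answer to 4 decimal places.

Propagate the distribution vector 4 ticks from 4 jobs.
After 0 ticks: (0.0000, 0.0000, 0.0000, 1.0000)
After 1 tick: (0.1600, 0.1600, 0.3200, 0.3600)
After 2 ticks: (0.2560, 0.2560, 0.2048, 0.2832)
After 3 ticks: (0.2644, 0.2767, 0.1848, 0.2740)
After 4 ticks: (0.2666, 0.2793, 0.1817, 0.2724)
P(in 2 jobs after 4 ticks) = 0.2793

0.2793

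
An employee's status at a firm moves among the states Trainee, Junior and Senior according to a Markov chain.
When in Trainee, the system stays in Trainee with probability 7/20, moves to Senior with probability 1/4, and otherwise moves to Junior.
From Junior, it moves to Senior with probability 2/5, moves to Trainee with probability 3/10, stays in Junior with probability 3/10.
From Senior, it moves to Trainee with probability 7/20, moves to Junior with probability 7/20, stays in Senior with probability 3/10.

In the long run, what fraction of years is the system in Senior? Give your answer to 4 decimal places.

Let the stationary distribution be π with π = πP and π_1 + π_2 + π_3 = 1.
π_1 = 0.35·π_1 + 0.3·π_2 + 0.35·π_3
π_2 = 0.4·π_1 + 0.3·π_2 + 0.35·π_3
Solving with the normalization constraint gives π = (0.3325, 0.3492, 0.3183).
So the stationary probability of Senior is 0.3183.

0.3183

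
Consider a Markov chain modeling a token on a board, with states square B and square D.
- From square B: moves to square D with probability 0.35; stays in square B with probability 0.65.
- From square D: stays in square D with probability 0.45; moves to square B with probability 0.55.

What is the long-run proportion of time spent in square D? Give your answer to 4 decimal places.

Let the stationary distribution be π with π = πP and π_1 + π_2 = 1.
π_1 = 0.65·π_1 + 0.55·π_2
Solving with the normalization constraint gives π = (0.6111, 0.3889).
So the stationary probability of square D is 0.3889.

0.3889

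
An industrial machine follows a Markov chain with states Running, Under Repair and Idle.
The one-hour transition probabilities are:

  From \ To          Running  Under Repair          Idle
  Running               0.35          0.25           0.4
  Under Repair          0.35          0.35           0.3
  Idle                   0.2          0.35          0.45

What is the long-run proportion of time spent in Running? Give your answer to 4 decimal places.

Let the stationary distribution be π with π = πP and π_1 + π_2 + π_3 = 1.
π_1 = 0.35·π_1 + 0.35·π_2 + 0.2·π_3
π_2 = 0.25·π_1 + 0.35·π_2 + 0.35·π_3
Solving with the normalization constraint gives π = (0.2919, 0.3208, 0.3873).
So the stationary probability of Running is 0.2919.

0.2919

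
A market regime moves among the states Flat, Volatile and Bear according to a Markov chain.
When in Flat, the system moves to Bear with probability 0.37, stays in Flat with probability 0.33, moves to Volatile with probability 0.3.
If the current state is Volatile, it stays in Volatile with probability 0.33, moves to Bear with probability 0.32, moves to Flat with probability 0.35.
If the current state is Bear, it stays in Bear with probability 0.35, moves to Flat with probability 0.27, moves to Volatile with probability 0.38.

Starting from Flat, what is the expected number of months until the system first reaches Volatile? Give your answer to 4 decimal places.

3.0393

Let t(s) be the expected number of months to first reach Volatile from state s, with t(Volatile) = 0. Conditioning on the first month:
t(Flat) = 1 + 0.33·t(Flat) + 0.37·t(Bear)
t(Bear) = 1 + 0.27·t(Flat) + 0.35·t(Bear)
Solving: t(Flat) = 3.0393, t(Bear) = 2.8010.
Expected months from Flat to Volatile: 3.0393.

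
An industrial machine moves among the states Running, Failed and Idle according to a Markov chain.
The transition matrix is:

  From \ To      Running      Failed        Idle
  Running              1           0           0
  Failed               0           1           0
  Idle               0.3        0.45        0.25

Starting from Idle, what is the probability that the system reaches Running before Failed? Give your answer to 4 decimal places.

0.4000

Let h(s) be the probability of absorption at Running starting from transient state s. Then h(Running) = 1 and h(Failed) = 0. By first-step analysis:
h(Idle) = 0.3·1 + 0.45·0 + 0.25·h(Idle)
Solving: h(Idle) = 0.4000.
Starting from Idle, the probability is 0.4000.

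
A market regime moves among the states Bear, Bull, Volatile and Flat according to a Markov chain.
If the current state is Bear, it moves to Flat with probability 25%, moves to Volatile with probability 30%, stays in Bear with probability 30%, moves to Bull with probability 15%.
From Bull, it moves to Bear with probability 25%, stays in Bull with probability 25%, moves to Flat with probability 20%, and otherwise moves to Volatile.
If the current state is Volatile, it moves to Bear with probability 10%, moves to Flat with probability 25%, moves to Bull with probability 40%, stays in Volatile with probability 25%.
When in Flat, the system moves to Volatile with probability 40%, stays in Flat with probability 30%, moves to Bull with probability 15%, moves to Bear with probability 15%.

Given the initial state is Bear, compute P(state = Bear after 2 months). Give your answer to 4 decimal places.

Propagate the distribution vector 2 months from Bear.
After 0 months: (1.0000, 0.0000, 0.0000, 0.0000)
After 1 month: (0.3000, 0.1500, 0.3000, 0.2500)
After 2 months: (0.1950, 0.2400, 0.3100, 0.2550)
P(in Bear after 2 months) = 0.1950

0.1950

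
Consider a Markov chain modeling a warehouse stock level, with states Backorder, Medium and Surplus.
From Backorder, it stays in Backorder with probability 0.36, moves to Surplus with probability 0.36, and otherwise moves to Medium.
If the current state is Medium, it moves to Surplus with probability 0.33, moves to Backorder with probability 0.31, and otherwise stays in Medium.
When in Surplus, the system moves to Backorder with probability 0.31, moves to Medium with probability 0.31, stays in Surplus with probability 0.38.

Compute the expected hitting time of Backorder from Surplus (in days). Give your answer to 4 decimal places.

Let t(s) be the expected number of days to first reach Backorder from state s, with t(Backorder) = 0. Conditioning on the first day:
t(Medium) = 1 + 0.36·t(Medium) + 0.33·t(Surplus)
t(Surplus) = 1 + 0.31·t(Medium) + 0.38·t(Surplus)
Solving: t(Medium) = 3.2258, t(Surplus) = 3.2258.
Expected days from Surplus to Backorder: 3.2258.

3.2258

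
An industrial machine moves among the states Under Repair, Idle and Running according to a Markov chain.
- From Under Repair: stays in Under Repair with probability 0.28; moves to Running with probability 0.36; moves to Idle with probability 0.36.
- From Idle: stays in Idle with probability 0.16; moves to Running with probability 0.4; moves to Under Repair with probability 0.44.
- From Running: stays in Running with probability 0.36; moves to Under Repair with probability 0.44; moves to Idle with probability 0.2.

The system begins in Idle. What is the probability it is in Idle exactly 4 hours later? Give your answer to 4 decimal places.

Propagate the distribution vector 4 hours from Idle.
After 0 hours: (0.0000, 1.0000, 0.0000)
After 1 hour: (0.4400, 0.1600, 0.4000)
After 2 hours: (0.3696, 0.2640, 0.3664)
After 3 hours: (0.3809, 0.2486, 0.3706)
After 4 hours: (0.3791, 0.2510, 0.3699)
P(in Idle after 4 hours) = 0.2510

0.2510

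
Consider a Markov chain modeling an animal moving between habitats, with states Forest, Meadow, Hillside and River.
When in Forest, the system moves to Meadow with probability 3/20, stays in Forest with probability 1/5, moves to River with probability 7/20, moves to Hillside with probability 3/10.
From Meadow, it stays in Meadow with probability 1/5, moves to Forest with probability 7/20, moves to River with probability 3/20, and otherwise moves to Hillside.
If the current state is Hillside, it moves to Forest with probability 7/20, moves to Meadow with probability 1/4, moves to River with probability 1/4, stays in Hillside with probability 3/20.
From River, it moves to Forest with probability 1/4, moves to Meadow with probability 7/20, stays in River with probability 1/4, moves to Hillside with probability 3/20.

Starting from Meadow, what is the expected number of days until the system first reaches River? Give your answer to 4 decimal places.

4.2202

Let t(s) be the expected number of days to first reach River from state s, with t(River) = 0. Conditioning on the first day:
t(Forest) = 1 + 0.2·t(Forest) + 0.15·t(Meadow) + 0.3·t(Hillside)
t(Meadow) = 1 + 0.35·t(Forest) + 0.2·t(Meadow) + 0.3·t(Hillside)
t(Hillside) = 1 + 0.35·t(Forest) + 0.25·t(Meadow) + 0.15·t(Hillside)
Solving: t(Forest) = 3.4862, t(Meadow) = 4.2202, t(Hillside) = 3.8532.
Expected days from Meadow to River: 4.2202.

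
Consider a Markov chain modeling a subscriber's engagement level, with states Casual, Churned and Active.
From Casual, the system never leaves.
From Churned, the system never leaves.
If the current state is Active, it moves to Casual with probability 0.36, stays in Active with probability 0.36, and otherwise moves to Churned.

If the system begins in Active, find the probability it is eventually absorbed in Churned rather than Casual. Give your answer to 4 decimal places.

Let h(s) be the probability of absorption at Churned starting from transient state s. Then h(Churned) = 1 and h(Casual) = 0. By first-step analysis:
h(Active) = 0.36·0 + 0.28·1 + 0.36·h(Active)
Solving: h(Active) = 0.4375.
Starting from Active, the probability is 0.4375.

0.4375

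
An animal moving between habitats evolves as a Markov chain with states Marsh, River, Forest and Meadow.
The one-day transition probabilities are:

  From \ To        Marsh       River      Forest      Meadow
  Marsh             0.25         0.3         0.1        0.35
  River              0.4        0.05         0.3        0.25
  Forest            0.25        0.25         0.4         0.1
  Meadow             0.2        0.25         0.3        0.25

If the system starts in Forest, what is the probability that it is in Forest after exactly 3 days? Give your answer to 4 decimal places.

Propagate the distribution vector 3 days from Forest.
After 0 days: (0.0000, 0.0000, 1.0000, 0.0000)
After 1 day: (0.2500, 0.2500, 0.4000, 0.1000)
After 2 days: (0.2825, 0.2125, 0.2900, 0.2150)
After 3 days: (0.2711, 0.2216, 0.2725, 0.2348)
P(in Forest after 3 days) = 0.2725

0.2725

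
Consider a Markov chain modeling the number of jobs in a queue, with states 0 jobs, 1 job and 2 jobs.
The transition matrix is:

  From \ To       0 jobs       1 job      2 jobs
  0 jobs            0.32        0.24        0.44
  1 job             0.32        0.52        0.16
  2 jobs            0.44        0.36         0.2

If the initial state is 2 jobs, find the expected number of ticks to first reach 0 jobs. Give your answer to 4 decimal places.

Let t(s) be the expected number of ticks to first reach 0 jobs from state s, with t(0 jobs) = 0. Conditioning on the first tick:
t(1 job) = 1 + 0.52·t(1 job) + 0.16·t(2 jobs)
t(2 jobs) = 1 + 0.36·t(1 job) + 0.2·t(2 jobs)
Solving: t(1 job) = 2.9412, t(2 jobs) = 2.5735.
Expected ticks from 2 jobs to 0 jobs: 2.5735.

2.5735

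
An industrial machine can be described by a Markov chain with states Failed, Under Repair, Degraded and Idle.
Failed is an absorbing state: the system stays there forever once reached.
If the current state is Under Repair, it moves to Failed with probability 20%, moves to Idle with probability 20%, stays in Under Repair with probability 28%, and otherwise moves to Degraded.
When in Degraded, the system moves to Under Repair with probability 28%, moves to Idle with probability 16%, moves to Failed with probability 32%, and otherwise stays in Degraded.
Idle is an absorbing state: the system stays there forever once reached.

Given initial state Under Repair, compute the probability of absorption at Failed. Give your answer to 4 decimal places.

Let h(s) be the probability of absorption at Failed starting from transient state s. Then h(Failed) = 1 and h(Idle) = 0. By first-step analysis:
h(Under Repair) = 0.2·1 + 0.28·h(Under Repair) + 0.32·h(Degraded) + 0.2·0
h(Degraded) = 0.32·1 + 0.28·h(Under Repair) + 0.24·h(Degraded) + 0.16·0
Solving: h(Under Repair) = 0.5559, h(Degraded) = 0.6259.
Starting from Under Repair, the probability is 0.5559.

0.5559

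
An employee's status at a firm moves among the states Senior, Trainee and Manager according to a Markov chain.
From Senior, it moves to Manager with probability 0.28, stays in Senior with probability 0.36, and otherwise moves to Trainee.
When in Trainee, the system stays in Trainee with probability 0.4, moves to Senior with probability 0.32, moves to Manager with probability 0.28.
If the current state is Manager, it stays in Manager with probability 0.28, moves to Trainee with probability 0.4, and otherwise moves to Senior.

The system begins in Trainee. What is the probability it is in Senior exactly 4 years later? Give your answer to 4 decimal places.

0.3333

Propagate the distribution vector 4 years from Trainee.
After 0 years: (0.0000, 1.0000, 0.0000)
After 1 year: (0.3200, 0.4000, 0.2800)
After 2 years: (0.3328, 0.3872, 0.2800)
After 3 years: (0.3333, 0.3867, 0.2800)
After 4 years: (0.3333, 0.3867, 0.2800)
P(in Senior after 4 years) = 0.3333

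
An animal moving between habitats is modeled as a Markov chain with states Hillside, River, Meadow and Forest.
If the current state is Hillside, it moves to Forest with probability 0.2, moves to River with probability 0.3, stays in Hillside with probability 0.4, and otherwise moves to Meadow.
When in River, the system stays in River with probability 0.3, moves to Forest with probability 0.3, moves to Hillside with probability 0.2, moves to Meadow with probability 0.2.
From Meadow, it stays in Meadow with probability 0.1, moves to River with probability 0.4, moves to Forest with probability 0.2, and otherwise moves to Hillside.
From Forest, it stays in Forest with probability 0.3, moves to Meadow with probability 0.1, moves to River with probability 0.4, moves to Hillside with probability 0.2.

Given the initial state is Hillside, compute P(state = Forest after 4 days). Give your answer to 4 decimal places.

Propagate the distribution vector 4 days from Hillside.
After 0 days: (1.0000, 0.0000, 0.0000, 0.0000)
After 1 day: (0.4000, 0.3000, 0.1000, 0.2000)
After 2 days: (0.2900, 0.3300, 0.1300, 0.2500)
After 3 days: (0.2710, 0.3380, 0.1330, 0.2580)
After 4 days: (0.2675, 0.3391, 0.1338, 0.2596)
P(in Forest after 4 days) = 0.2596

0.2596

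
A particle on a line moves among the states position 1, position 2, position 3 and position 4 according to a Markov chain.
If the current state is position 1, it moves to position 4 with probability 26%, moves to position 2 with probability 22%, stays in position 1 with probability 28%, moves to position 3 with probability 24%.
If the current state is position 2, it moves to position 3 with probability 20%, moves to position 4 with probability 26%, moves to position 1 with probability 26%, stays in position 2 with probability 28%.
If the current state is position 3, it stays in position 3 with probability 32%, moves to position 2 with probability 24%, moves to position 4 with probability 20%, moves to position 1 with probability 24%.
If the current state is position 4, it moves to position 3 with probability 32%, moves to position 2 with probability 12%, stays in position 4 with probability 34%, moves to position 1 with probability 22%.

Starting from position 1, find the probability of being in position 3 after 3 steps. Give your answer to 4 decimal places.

0.2745

Propagate the distribution vector 3 steps from position 1.
After 0 steps: (1.0000, 0.0000, 0.0000, 0.0000)
After 1 step: (0.2800, 0.2200, 0.2400, 0.2600)
After 2 steps: (0.2504, 0.2120, 0.2712, 0.2664)
After 3 steps: (0.2489, 0.2115, 0.2745, 0.2650)
P(in position 3 after 3 steps) = 0.2745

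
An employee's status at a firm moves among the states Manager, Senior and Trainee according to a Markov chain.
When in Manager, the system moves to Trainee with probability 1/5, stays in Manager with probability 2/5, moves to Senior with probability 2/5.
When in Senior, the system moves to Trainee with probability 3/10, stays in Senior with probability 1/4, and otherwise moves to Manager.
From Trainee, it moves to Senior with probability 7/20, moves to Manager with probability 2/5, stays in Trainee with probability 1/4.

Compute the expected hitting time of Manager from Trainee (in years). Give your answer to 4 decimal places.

Let t(s) be the expected number of years to first reach Manager from state s, with t(Manager) = 0. Conditioning on the first year:
t(Senior) = 1 + 0.25·t(Senior) + 0.3·t(Trainee)
t(Trainee) = 1 + 0.35·t(Senior) + 0.25·t(Trainee)
Solving: t(Senior) = 2.2951, t(Trainee) = 2.4044.
Expected years from Trainee to Manager: 2.4044.

2.4044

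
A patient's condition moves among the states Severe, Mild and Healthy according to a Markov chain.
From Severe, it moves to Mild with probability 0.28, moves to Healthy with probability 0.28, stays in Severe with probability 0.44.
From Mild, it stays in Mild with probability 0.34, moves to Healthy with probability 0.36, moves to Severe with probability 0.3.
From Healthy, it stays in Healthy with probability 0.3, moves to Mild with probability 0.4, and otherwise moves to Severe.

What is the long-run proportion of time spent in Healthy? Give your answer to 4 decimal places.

0.3133

Let the stationary distribution be π with π = πP and π_1 + π_2 + π_3 = 1.
π_1 = 0.44·π_1 + 0.3·π_2 + 0.3·π_3
π_2 = 0.28·π_1 + 0.34·π_2 + 0.4·π_3
Solving with the normalization constraint gives π = (0.3488, 0.3379, 0.3133).
So the stationary probability of Healthy is 0.3133.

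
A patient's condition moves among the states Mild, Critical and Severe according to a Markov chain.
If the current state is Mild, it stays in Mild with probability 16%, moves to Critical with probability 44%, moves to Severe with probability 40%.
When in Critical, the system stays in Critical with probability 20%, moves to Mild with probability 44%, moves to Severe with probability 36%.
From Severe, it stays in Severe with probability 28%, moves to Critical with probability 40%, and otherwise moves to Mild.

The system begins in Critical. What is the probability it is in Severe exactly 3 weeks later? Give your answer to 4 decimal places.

Propagate the distribution vector 3 weeks from Critical.
After 0 weeks: (0.0000, 1.0000, 0.0000)
After 1 week: (0.4400, 0.2000, 0.3600)
After 2 weeks: (0.2736, 0.3776, 0.3488)
After 3 weeks: (0.3215, 0.3354, 0.3430)
P(in Severe after 3 weeks) = 0.3430

0.3430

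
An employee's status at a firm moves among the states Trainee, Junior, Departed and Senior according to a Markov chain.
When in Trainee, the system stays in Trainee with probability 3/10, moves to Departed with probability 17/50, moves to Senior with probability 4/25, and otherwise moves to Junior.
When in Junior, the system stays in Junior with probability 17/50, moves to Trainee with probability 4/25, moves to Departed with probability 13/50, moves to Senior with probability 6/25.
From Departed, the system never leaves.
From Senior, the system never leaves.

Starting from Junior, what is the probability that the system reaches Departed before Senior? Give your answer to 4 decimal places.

0.5498

Let h(s) be the probability of absorption at Departed starting from transient state s. Then h(Departed) = 1 and h(Senior) = 0. By first-step analysis:
h(Trainee) = 0.3·h(Trainee) + 0.2·h(Junior) + 0.34·1 + 0.16·0
h(Junior) = 0.16·h(Trainee) + 0.34·h(Junior) + 0.26·1 + 0.24·0
Solving: h(Trainee) = 0.6428, h(Junior) = 0.5498.
Starting from Junior, the probability is 0.5498.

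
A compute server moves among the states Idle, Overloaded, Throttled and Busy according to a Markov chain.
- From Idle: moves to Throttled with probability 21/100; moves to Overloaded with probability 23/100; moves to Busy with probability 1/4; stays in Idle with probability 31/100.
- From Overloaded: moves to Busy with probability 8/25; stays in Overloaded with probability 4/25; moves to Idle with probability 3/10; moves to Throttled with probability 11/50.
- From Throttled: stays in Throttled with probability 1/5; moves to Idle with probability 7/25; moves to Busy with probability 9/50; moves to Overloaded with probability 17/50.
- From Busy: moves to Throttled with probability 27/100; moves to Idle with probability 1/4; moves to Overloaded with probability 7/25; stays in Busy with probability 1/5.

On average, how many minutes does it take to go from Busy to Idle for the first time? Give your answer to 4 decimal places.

3.6990

Let t(s) be the expected number of minutes to first reach Idle from state s, with t(Idle) = 0. Conditioning on the first minute:
t(Overloaded) = 1 + 0.16·t(Overloaded) + 0.22·t(Throttled) + 0.32·t(Busy)
t(Throttled) = 1 + 0.34·t(Overloaded) + 0.2·t(Throttled) + 0.18·t(Busy)
t(Busy) = 1 + 0.28·t(Overloaded) + 0.27·t(Throttled) + 0.2·t(Busy)
Solving: t(Overloaded) = 3.5389, t(Throttled) = 3.5863, t(Busy) = 3.6990.
Expected minutes from Busy to Idle: 3.6990.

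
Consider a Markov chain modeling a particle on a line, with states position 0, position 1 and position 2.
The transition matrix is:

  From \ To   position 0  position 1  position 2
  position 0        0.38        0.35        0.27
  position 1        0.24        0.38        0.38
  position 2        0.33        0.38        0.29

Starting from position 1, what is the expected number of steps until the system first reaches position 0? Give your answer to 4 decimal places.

Let t(s) be the expected number of steps to first reach position 0 from state s, with t(position 0) = 0. Conditioning on the first step:
t(position 1) = 1 + 0.38·t(position 1) + 0.38·t(position 2)
t(position 2) = 1 + 0.38·t(position 1) + 0.29·t(position 2)
Solving: t(position 1) = 3.6849, t(position 2) = 3.3807.
Expected steps from position 1 to position 0: 3.6849.

3.6849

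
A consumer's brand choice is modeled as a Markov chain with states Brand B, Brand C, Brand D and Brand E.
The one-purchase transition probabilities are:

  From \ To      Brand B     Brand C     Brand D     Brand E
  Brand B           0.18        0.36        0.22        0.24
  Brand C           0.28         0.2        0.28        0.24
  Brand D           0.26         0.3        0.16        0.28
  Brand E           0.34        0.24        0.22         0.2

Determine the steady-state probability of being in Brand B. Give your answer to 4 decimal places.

0.2635

Let the stationary distribution be π with π = πP and π_1 + π_2 + π_3 + π_4 = 1.
π_1 = 0.18·π_1 + 0.28·π_2 + 0.26·π_3 + 0.34·π_4
π_2 = 0.36·π_1 + 0.2·π_2 + 0.3·π_3 + 0.24·π_4
π_3 = 0.22·π_1 + 0.28·π_2 + 0.16·π_3 + 0.22·π_4
Solving with the normalization constraint gives π = (0.2635, 0.2740, 0.2231, 0.2393).
So the stationary probability of Brand B is 0.2635.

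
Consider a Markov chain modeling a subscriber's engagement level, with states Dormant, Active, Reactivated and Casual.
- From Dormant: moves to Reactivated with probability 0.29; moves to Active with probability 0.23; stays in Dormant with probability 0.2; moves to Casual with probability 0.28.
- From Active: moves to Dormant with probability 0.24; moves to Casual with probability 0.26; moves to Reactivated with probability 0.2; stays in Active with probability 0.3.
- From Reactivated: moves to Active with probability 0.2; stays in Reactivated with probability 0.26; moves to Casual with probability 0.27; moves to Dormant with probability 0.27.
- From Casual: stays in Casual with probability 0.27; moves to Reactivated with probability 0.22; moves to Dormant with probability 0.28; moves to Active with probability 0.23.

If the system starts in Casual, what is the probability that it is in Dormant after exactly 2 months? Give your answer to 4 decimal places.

Propagate the distribution vector 2 months from Casual.
After 0 months: (0.0000, 0.0000, 0.0000, 1.0000)
After 1 month: (0.2800, 0.2300, 0.2200, 0.2700)
After 2 months: (0.2462, 0.2395, 0.2438, 0.2705)
P(in Dormant after 2 months) = 0.2462

0.2462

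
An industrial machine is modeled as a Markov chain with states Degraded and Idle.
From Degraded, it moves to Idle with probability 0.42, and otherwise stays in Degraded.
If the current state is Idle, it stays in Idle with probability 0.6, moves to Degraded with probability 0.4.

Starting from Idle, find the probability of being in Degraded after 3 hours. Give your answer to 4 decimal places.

Propagate the distribution vector 3 hours from Idle.
After 0 hours: (0.0000, 1.0000)
After 1 hour: (0.4000, 0.6000)
After 2 hours: (0.4720, 0.5280)
After 3 hours: (0.4850, 0.5150)
P(in Degraded after 3 hours) = 0.4850

0.4850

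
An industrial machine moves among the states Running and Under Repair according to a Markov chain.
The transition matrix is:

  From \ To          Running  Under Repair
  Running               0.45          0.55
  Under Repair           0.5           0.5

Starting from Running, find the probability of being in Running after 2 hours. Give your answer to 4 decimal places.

0.4775

Sum over the intermediate state after 1 hour:
P = P(Running→Running)·P(Running→Running) + P(Running→Under Repair)·P(Under Repair→Running)
  = 0.45×0.45 + 0.55×0.5
  = 0.2025 + 0.2750 = 0.4775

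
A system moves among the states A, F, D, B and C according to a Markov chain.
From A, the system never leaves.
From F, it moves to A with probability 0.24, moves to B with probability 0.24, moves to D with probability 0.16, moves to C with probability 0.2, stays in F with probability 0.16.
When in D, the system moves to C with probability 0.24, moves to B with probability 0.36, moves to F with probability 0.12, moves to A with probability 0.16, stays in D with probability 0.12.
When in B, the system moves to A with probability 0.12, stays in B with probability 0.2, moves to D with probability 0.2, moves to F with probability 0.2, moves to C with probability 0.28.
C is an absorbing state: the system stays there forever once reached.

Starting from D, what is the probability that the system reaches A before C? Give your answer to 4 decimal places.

Let h(s) be the probability of absorption at A starting from transient state s. Then h(A) = 1 and h(C) = 0. By first-step analysis:
h(F) = 0.24·1 + 0.16·h(F) + 0.16·h(D) + 0.24·h(B) + 0.2·0
h(D) = 0.16·1 + 0.12·h(F) + 0.12·h(D) + 0.36·h(B) + 0.24·0
h(B) = 0.12·1 + 0.2·h(F) + 0.2·h(D) + 0.2·h(B) + 0.28·0
Solving: h(F) = 0.4651, h(D) = 0.3945, h(B) = 0.3649.
Starting from D, the probability is 0.3945.

0.3945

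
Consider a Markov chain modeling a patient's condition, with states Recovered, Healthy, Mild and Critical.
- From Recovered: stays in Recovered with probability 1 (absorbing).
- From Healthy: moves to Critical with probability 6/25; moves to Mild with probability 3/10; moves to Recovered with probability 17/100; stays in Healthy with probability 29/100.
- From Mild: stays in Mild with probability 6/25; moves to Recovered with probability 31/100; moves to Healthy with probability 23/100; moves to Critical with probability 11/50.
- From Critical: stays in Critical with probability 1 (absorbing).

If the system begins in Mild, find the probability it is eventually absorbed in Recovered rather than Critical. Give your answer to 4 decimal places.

Let h(s) be the probability of absorption at Recovered starting from transient state s. Then h(Recovered) = 1 and h(Critical) = 0. By first-step analysis:
h(Healthy) = 0.17·1 + 0.29·h(Healthy) + 0.3·h(Mild) + 0.24·0
h(Mild) = 0.31·1 + 0.23·h(Healthy) + 0.24·h(Mild) + 0.22·0
Solving: h(Healthy) = 0.4722, h(Mild) = 0.5508.
Starting from Mild, the probability is 0.5508.

0.5508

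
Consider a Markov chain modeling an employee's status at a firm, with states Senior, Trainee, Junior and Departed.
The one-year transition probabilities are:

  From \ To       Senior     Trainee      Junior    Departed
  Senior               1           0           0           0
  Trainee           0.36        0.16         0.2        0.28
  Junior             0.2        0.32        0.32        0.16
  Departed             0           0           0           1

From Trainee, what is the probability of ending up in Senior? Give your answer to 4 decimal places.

Let h(s) be the probability of absorption at Senior starting from transient state s. Then h(Senior) = 1 and h(Departed) = 0. By first-step analysis:
h(Trainee) = 0.36·1 + 0.16·h(Trainee) + 0.2·h(Junior) + 0.28·0
h(Junior) = 0.2·1 + 0.32·h(Trainee) + 0.32·h(Junior) + 0.16·0
Solving: h(Trainee) = 0.5615, h(Junior) = 0.5584.
Starting from Trainee, the probability is 0.5615.

0.5615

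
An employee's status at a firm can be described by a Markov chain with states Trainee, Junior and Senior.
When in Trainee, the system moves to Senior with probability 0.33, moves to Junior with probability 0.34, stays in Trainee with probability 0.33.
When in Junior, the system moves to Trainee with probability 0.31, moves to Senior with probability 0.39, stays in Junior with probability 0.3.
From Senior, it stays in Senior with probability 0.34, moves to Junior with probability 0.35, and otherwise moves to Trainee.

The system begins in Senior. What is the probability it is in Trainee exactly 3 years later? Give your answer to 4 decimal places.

Propagate the distribution vector 3 years from Senior.
After 0 years: (0.0000, 0.0000, 1.0000)
After 1 year: (0.3100, 0.3500, 0.3400)
After 2 years: (0.3162, 0.3294, 0.3544)
After 3 years: (0.3163, 0.3304, 0.3533)
P(in Trainee after 3 years) = 0.3163

0.3163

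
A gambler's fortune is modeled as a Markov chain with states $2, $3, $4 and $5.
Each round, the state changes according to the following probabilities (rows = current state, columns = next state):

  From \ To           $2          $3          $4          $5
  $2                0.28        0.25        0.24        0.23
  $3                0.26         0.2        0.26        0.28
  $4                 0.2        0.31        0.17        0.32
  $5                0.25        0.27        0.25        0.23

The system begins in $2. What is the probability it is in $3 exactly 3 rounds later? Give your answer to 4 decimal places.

0.2563

Propagate the distribution vector 3 rounds from $2.
After 0 rounds: (1.0000, 0.0000, 0.0000, 0.0000)
After 1 round: (0.2800, 0.2500, 0.2400, 0.2300)
After 2 rounds: (0.2489, 0.2565, 0.2305, 0.2641)
After 3 rounds: (0.2485, 0.2563, 0.2316, 0.2636)
P(in $3 after 3 rounds) = 0.2563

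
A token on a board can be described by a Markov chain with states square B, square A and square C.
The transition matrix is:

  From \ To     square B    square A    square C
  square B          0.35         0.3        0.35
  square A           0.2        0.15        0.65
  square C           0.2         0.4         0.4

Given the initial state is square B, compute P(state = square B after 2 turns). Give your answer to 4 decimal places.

Sum over the intermediate state after 1 turn:
P = P(square B→square B)·P(square B→square B) + P(square B→square A)·P(square A→square B) + P(square B→square C)·P(square C→square B)
  = 0.35×0.35 + 0.3×0.2 + 0.35×0.2
  = 0.1225 + 0.0600 + 0.0700 = 0.2525

0.2525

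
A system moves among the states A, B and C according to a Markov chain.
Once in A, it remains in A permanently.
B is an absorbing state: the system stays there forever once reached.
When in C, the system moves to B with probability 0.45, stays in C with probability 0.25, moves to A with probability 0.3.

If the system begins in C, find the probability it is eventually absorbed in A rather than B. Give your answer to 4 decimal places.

0.4000

Let h(s) be the probability of absorption at A starting from transient state s. Then h(A) = 1 and h(B) = 0. By first-step analysis:
h(C) = 0.3·1 + 0.45·0 + 0.25·h(C)
Solving: h(C) = 0.4000.
Starting from C, the probability is 0.4000.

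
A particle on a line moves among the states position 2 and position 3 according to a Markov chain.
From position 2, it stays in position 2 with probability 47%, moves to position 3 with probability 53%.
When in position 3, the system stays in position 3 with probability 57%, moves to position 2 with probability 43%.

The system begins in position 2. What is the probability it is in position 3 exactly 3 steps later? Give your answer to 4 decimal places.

Propagate the distribution vector 3 steps from position 2.
After 0 steps: (1.0000, 0.0000)
After 1 step: (0.4700, 0.5300)
After 2 steps: (0.4488, 0.5512)
After 3 steps: (0.4480, 0.5520)
P(in position 3 after 3 steps) = 0.5520

0.5520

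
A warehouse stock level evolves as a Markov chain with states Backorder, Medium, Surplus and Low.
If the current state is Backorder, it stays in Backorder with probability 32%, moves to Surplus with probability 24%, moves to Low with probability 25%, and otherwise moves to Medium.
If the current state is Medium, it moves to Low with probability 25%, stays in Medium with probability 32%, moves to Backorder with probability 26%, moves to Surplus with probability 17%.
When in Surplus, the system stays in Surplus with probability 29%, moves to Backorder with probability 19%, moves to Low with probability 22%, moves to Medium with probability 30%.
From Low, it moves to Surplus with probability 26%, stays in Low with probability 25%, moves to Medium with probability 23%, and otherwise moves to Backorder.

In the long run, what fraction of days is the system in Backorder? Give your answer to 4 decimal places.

0.2588

Let the stationary distribution be π with π = πP and π_1 + π_2 + π_3 + π_4 = 1.
π_1 = 0.32·π_1 + 0.26·π_2 + 0.19·π_3 + 0.26·π_4
π_2 = 0.19·π_1 + 0.32·π_2 + 0.3·π_3 + 0.23·π_4
π_3 = 0.24·π_1 + 0.17·π_2 + 0.29·π_3 + 0.26·π_4
Solving with the normalization constraint gives π = (0.2588, 0.2597, 0.2386, 0.2428).
So the stationary probability of Backorder is 0.2588.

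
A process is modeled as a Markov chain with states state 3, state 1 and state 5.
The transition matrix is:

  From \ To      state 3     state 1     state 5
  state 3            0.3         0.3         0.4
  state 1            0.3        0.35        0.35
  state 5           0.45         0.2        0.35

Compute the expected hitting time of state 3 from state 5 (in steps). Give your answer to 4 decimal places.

2.4113

Let t(s) be the expected number of steps to first reach state 3 from state s, with t(state 3) = 0. Conditioning on the first step:
t(state 1) = 1 + 0.35·t(state 1) + 0.35·t(state 5)
t(state 5) = 1 + 0.2·t(state 1) + 0.35·t(state 5)
Solving: t(state 1) = 2.8369, t(state 5) = 2.4113.
Expected steps from state 5 to state 3: 2.4113.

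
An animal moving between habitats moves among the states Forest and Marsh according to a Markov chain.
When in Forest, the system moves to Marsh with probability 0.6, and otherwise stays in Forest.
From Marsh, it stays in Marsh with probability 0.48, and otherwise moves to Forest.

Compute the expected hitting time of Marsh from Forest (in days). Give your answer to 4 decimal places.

1.6667

Let t(s) be the expected number of days to first reach Marsh from state s, with t(Marsh) = 0. Conditioning on the first day:
t(Forest) = 1 + 0.4·t(Forest)
Solving: t(Forest) = 1.6667.
Expected days from Forest to Marsh: 1.6667.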